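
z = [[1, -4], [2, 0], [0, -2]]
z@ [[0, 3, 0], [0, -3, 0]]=[[0, 15, 0], [0, 6, 0], [0, 6, 0]]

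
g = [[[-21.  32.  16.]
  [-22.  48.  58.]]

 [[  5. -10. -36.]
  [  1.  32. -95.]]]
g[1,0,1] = -10.0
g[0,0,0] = -21.0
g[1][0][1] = -10.0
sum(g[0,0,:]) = 27.0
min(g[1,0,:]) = -36.0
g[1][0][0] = 5.0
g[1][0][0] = 5.0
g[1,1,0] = 1.0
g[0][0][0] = -21.0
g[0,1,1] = 48.0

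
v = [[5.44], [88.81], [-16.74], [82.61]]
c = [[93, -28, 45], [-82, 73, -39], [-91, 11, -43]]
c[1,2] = -39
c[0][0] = 93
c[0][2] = 45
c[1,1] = 73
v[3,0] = 82.61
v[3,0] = 82.61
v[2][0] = -16.74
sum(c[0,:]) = 110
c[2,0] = -91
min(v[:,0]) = -16.74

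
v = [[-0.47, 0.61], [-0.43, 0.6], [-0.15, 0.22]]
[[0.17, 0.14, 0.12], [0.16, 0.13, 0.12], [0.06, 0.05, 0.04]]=v @ [[-0.12, -0.02, -0.02], [0.18, 0.21, 0.18]]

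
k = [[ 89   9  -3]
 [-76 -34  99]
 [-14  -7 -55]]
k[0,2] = -3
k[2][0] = -14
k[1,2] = 99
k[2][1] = -7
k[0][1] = 9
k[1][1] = -34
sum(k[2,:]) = -76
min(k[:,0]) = -76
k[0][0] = 89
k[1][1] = -34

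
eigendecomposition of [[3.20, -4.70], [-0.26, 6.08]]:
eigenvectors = [[-1.0, 0.82], [-0.08, -0.57]]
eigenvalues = [2.82, 6.46]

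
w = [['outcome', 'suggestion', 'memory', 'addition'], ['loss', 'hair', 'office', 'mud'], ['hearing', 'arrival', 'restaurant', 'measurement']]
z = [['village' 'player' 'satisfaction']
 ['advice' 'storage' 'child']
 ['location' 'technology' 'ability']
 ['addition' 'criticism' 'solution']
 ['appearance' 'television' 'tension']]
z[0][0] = 'village'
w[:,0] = ['outcome', 'loss', 'hearing']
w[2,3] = 'measurement'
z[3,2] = 'solution'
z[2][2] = 'ability'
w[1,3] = 'mud'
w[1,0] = 'loss'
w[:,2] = ['memory', 'office', 'restaurant']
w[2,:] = ['hearing', 'arrival', 'restaurant', 'measurement']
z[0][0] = 'village'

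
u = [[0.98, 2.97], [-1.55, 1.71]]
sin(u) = [[3.94, 1.28], [-0.67, 4.25]]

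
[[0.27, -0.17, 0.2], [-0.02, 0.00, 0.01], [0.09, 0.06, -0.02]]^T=[[0.27, -0.02, 0.09],  [-0.17, 0.0, 0.06],  [0.2, 0.01, -0.02]]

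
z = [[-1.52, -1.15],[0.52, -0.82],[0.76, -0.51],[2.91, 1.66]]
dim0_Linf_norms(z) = [2.91, 1.66]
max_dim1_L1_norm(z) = 4.57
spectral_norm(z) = 3.87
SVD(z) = [[-0.49, -0.18], [0.01, -0.75], [0.10, -0.64], [0.87, -0.02]] @ diag([3.868441309399541, 1.2931596327333934]) @ [[0.87, 0.5], [-0.50, 0.87]]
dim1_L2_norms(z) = [1.91, 0.97, 0.92, 3.35]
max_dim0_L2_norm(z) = 3.41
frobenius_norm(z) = 4.08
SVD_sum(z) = [[-1.64, -0.95], [0.03, 0.02], [0.35, 0.20], [2.9, 1.68]] + [[0.12, -0.2], [0.49, -0.84], [0.41, -0.71], [0.01, -0.02]]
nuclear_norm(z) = 5.16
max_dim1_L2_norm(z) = 3.35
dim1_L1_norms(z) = [2.67, 1.34, 1.27, 4.57]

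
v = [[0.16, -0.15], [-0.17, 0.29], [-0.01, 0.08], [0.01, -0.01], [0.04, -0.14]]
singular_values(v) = [0.43, 0.08]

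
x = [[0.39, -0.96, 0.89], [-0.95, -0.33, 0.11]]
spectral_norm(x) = 1.37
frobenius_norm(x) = 1.70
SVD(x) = [[-1.0, -0.05],[-0.05, 1.00]] @ diag([1.3667893250942906, 1.010537946248577]) @ [[-0.25, 0.71, -0.65], [-0.96, -0.28, 0.06]]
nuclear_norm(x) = 2.38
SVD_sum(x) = [[0.34, -0.97, 0.89], [0.02, -0.05, 0.05]] + [[0.05, 0.01, -0.0], [-0.97, -0.28, 0.06]]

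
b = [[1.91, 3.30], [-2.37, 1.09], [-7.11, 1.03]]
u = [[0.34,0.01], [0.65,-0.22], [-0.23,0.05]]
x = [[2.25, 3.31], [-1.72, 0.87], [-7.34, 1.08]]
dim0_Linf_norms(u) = [0.65, 0.22]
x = u + b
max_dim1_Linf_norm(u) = 0.65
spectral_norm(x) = 7.87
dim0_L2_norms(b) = [7.73, 3.62]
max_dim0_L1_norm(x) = 11.31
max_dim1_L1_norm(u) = 0.87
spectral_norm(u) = 0.79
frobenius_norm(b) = 8.54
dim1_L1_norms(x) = [5.56, 2.59, 8.42]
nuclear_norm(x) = 11.45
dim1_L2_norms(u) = [0.34, 0.69, 0.24]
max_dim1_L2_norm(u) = 0.69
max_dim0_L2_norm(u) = 0.77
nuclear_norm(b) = 11.34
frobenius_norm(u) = 0.80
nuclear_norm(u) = 0.90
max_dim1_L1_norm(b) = 8.14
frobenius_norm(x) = 8.65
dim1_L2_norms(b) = [3.81, 2.61, 7.18]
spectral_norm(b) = 7.75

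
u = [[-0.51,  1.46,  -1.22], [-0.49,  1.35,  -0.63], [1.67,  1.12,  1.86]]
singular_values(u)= [2.91, 2.3, 0.23]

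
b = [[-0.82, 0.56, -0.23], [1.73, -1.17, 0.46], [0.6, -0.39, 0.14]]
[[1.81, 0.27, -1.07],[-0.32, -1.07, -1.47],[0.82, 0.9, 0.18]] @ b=[[-1.66, 1.12, -0.44], [-2.47, 1.65, -0.62], [0.99, -0.66, 0.25]]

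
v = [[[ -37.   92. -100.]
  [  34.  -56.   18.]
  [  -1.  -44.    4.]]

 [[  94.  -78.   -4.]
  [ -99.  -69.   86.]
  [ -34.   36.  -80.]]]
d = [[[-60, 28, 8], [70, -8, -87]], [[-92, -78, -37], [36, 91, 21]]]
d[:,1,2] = [-87, 21]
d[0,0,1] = 28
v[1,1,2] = 86.0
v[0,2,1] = -44.0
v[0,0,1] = 92.0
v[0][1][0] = 34.0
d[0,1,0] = 70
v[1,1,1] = -69.0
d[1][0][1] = -78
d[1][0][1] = -78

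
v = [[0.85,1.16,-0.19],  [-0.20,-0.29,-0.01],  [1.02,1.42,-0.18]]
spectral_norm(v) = 2.31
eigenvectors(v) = [[-0.59-0.06j, (-0.59+0.06j), (-0.81+0j)], [(0.22-0.08j), (0.22+0.08j), 0.55+0.00j], [-0.77+0.00j, -0.77-0.00j, -0.22+0.00j]]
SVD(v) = [[-0.63, -0.51, -0.59], [0.15, -0.82, 0.55], [-0.76, 0.26, 0.59]] @ diag([2.305198186261399, 0.06035187294467431, 0.004355856887935109]) @ [[-0.58, -0.81, 0.11],  [-0.1, 0.21, 0.97],  [-0.81, 0.55, -0.21]]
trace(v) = 0.38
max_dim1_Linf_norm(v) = 1.42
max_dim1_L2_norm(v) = 1.76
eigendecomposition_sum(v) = [[0.42-0.30j, 0.58-0.35j, (-0.09+0.22j)],[(-0.1+0.18j), (-0.15+0.23j), (-0.01-0.1j)],[(0.51-0.44j), 0.71-0.53j, -0.09+0.30j]] + [[0.42+0.30j, 0.58+0.35j, (-0.09-0.22j)], [-0.10-0.18j, (-0.15-0.23j), -0.01+0.10j], [(0.51+0.44j), (0.71+0.53j), -0.09-0.30j]] + [[(0.01-0j),(-0-0j),(-0.01+0j)],[-0.00+0.00j,0.00+0.00j,0.00-0.00j],[0.00-0.00j,(-0-0j),-0.00+0.00j]]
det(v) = 0.00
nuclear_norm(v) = 2.37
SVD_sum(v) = [[0.84, 1.17, -0.16],[-0.20, -0.28, 0.04],[1.02, 1.42, -0.19]] + [[0.00, -0.01, -0.03], [0.01, -0.01, -0.05], [-0.0, 0.00, 0.02]] + [[0.00, -0.0, 0.00], [-0.0, 0.0, -0.00], [-0.0, 0.0, -0.0]]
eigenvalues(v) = [(0.19+0.24j), (0.19-0.24j), (0.01+0j)]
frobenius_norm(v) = 2.31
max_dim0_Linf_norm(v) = 1.42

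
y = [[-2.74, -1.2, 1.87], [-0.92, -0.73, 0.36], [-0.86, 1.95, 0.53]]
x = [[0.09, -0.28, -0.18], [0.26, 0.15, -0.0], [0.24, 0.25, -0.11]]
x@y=[[0.17, -0.25, -0.03], [-0.85, -0.42, 0.54], [-0.79, -0.68, 0.48]]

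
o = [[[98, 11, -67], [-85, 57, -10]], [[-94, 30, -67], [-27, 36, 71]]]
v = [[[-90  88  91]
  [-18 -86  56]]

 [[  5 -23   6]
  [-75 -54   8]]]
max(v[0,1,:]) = 56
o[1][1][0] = -27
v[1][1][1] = -54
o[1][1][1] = 36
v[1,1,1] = -54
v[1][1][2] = 8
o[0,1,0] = -85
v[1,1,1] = -54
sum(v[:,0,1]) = 65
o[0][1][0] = -85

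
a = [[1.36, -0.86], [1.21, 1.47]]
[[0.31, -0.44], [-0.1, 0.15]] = a @[[0.12, -0.17],[-0.17, 0.24]]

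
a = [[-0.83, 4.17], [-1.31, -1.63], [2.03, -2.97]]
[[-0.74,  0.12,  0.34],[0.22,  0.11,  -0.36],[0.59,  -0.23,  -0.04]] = a @ [[0.04, -0.1, 0.14], [-0.17, 0.01, 0.11]]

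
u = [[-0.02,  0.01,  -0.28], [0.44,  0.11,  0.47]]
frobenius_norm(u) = 0.71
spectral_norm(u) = 0.69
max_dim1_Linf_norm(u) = 0.47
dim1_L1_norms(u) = [0.31, 1.02]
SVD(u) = [[-0.33, 0.94], [0.94, 0.33]] @ diag([0.6895825758268141, 0.17313541265742316]) @ [[0.61, 0.15, 0.78], [0.73, 0.27, -0.63]]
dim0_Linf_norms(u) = [0.44, 0.11, 0.47]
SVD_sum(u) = [[-0.14,-0.03,-0.18], [0.4,0.09,0.51]] + [[0.12, 0.04, -0.10], [0.04, 0.02, -0.04]]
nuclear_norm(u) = 0.86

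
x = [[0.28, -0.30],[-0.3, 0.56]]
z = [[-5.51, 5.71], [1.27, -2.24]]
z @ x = [[-3.26, 4.85], [1.03, -1.64]]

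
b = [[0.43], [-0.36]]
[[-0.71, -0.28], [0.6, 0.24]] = b@[[-1.66, -0.66]]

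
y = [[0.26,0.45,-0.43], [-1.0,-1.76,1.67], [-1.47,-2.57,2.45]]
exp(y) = [[1.44, 0.76, -0.72], [-1.68, -1.93, 2.79], [-2.48, -4.30, 5.12]]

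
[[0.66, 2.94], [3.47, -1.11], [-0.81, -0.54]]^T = [[0.66, 3.47, -0.81], [2.94, -1.11, -0.54]]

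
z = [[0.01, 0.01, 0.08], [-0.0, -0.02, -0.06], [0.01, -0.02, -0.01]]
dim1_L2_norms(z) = [0.08, 0.06, 0.02]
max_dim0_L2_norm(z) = 0.1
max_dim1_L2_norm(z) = 0.08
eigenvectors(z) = [[-0.87, 0.85, -0.6],[0.36, 0.51, 0.68],[-0.34, -0.17, 0.42]]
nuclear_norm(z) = 0.13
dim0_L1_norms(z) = [0.02, 0.05, 0.15]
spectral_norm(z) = 0.10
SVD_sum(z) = [[0.01, 0.02, 0.08], [-0.0, -0.01, -0.06], [-0.00, -0.0, -0.01]] + [[0.00, -0.01, 0.00],[0.00, -0.01, 0.00],[0.01, -0.02, 0.0]] + [[-0.0, -0.00, 0.00],[-0.0, -0.00, 0.0],[0.00, 0.0, -0.00]]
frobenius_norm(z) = 0.11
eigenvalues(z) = [0.04, -0.0, -0.06]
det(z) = 0.00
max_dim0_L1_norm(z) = 0.15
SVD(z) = [[-0.78, -0.39, -0.49], [0.61, -0.32, -0.73], [0.13, -0.86, 0.49]] @ diag([0.10315441466292859, 0.023646706653328627, 5.811856389660198e-19]) @ [[-0.06,  -0.22,  -0.97],  [-0.53,  0.83,  -0.15],  [0.85,  0.51,  -0.17]]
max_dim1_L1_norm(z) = 0.1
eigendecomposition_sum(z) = [[0.02,-0.01,0.04], [-0.01,0.0,-0.02], [0.01,-0.0,0.02]] + [[-0.00,-0.0,0.0],[-0.00,-0.00,0.0],[0.0,0.00,-0.00]] + [[-0.01, 0.02, 0.04], [0.01, -0.02, -0.04], [0.0, -0.02, -0.03]]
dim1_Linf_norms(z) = [0.08, 0.06, 0.02]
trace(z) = -0.02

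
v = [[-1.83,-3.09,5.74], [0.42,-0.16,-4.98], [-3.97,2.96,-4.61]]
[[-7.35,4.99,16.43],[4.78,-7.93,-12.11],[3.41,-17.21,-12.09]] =v @ [[0.49,2.45,-0.26],[0.36,0.26,-0.65],[-0.93,1.79,2.43]]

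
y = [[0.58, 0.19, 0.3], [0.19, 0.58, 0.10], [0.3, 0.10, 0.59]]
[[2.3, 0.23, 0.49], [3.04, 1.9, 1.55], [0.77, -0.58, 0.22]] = y @ [[3.04, 0.07, 0.01], [4.41, 3.53, 2.69], [-0.99, -1.62, -0.09]]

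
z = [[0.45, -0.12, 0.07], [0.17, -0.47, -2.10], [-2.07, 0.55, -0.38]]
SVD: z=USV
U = [[-0.19, -0.1, 0.98], [0.44, -0.90, -0.01], [0.88, 0.43, 0.21]]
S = [2.25, 2.14, 0.0]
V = [[-0.82, 0.13, -0.56], [-0.5, 0.31, 0.8], [0.28, 0.94, -0.19]]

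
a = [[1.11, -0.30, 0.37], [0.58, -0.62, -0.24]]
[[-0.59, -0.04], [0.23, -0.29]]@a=[[-0.68, 0.2, -0.21], [0.09, 0.11, 0.15]]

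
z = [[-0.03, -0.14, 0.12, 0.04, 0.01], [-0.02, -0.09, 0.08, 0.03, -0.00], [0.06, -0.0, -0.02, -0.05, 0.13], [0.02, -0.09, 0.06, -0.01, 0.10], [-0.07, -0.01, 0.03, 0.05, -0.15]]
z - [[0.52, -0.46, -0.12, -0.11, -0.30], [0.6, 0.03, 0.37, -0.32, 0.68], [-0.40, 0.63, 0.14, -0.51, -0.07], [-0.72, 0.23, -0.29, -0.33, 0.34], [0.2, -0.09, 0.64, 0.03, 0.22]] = [[-0.55, 0.32, 0.24, 0.15, 0.31], [-0.62, -0.12, -0.29, 0.35, -0.68], [0.46, -0.63, -0.16, 0.46, 0.2], [0.74, -0.32, 0.35, 0.32, -0.24], [-0.27, 0.08, -0.61, 0.02, -0.37]]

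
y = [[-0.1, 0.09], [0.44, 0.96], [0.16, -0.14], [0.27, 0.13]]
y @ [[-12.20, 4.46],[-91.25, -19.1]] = [[-6.99, -2.16], [-92.97, -16.37], [10.82, 3.39], [-15.16, -1.28]]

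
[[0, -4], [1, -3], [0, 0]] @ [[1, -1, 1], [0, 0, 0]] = [[0, 0, 0], [1, -1, 1], [0, 0, 0]]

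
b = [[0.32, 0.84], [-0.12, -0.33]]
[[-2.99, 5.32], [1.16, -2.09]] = b@ [[-1.69, 0.86], [-2.91, 6.01]]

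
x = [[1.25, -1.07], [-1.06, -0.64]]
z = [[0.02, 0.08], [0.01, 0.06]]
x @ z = [[0.01, 0.04],  [-0.03, -0.12]]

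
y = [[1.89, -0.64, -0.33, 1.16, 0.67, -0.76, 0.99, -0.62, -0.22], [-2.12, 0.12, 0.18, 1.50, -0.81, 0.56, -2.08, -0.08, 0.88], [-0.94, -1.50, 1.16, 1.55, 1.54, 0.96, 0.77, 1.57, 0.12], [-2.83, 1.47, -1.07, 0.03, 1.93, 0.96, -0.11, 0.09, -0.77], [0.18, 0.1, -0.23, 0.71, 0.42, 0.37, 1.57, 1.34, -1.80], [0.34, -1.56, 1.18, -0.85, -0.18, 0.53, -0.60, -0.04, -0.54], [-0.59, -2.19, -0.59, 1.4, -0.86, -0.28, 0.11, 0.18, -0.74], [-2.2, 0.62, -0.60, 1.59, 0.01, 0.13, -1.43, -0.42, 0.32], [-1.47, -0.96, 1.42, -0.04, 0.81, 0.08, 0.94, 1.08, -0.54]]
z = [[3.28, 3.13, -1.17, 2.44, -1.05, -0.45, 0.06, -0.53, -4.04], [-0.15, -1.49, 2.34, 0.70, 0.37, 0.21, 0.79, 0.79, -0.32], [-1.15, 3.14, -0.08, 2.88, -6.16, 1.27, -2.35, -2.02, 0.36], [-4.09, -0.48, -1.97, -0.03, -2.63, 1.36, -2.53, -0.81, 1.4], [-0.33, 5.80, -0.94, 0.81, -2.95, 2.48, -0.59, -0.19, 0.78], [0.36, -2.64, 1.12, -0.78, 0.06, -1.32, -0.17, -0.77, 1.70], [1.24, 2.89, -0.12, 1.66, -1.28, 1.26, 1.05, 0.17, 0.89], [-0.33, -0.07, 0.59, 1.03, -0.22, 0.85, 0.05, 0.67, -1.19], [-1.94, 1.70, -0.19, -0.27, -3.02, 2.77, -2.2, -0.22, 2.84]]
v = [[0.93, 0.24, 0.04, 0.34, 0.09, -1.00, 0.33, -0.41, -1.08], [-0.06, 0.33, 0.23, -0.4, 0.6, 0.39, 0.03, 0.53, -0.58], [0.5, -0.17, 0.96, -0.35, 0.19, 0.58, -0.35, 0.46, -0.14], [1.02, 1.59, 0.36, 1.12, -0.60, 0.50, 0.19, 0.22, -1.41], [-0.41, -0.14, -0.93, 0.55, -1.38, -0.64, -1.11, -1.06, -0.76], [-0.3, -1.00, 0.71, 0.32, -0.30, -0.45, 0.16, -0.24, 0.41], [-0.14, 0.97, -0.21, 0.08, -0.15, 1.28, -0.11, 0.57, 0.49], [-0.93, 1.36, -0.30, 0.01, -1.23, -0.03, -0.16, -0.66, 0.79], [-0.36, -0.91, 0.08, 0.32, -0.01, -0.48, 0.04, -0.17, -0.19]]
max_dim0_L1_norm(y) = 12.56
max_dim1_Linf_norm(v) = 1.59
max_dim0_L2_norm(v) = 2.71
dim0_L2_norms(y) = [4.95, 3.66, 2.61, 3.42, 2.97, 1.8, 3.42, 2.46, 2.43]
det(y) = -81.33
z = y @ v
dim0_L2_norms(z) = [5.87, 8.6, 3.64, 4.46, 8.1, 4.65, 4.34, 2.61, 5.68]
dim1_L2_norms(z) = [6.77, 3.12, 8.29, 6.21, 7.15, 3.77, 4.22, 2.04, 6.04]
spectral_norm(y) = 5.77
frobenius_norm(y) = 9.59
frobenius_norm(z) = 16.93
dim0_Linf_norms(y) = [2.83, 2.19, 1.42, 1.59, 1.93, 0.96, 2.08, 1.57, 1.8]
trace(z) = 1.97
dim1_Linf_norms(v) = [1.08, 0.6, 0.96, 1.59, 1.38, 1.0, 1.28, 1.36, 0.91]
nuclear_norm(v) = 13.58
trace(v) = 0.55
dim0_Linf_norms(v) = [1.02, 1.59, 0.96, 1.12, 1.38, 1.28, 1.11, 1.06, 1.41]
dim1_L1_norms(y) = [7.28, 8.33, 10.11, 9.26, 6.72, 5.82, 6.94, 7.32, 7.34]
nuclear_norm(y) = 23.59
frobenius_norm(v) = 5.79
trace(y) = 3.30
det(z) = -0.08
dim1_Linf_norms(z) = [4.04, 2.34, 6.16, 4.09, 5.8, 2.64, 2.89, 1.19, 3.02]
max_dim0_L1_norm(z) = 21.34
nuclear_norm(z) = 35.67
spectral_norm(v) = 3.23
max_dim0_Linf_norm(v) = 1.59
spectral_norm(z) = 12.61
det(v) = -0.00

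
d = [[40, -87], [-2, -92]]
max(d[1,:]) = -2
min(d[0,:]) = -87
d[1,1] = -92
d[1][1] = -92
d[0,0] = 40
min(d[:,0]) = -2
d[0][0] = 40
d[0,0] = 40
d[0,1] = -87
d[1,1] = -92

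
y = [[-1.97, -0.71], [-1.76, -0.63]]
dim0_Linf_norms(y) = [1.97, 0.71]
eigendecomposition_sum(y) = [[-1.97, -0.71], [-1.76, -0.63]] + [[0.00,-0.00], [-0.0,0.0]]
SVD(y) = [[-0.75, -0.67],[-0.67, 0.75]] @ diag([2.8070430760189256, 0.0030280974569350787]) @ [[0.94,0.34], [-0.34,0.94]]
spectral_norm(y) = 2.81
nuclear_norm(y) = 2.81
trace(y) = -2.60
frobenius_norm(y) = 2.81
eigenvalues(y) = [-2.6, 0.0]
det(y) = -0.01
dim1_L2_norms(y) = [2.09, 1.87]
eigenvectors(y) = [[-0.75, 0.34], [-0.67, -0.94]]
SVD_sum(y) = [[-1.97, -0.71], [-1.76, -0.63]] + [[0.00,-0.00], [-0.00,0.00]]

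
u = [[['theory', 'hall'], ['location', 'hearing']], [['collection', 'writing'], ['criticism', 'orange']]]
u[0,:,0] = ['theory', 'location']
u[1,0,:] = ['collection', 'writing']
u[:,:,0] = [['theory', 'location'], ['collection', 'criticism']]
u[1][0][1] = 'writing'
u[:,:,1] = [['hall', 'hearing'], ['writing', 'orange']]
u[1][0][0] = 'collection'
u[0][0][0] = 'theory'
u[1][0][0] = 'collection'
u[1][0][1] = 'writing'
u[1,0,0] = 'collection'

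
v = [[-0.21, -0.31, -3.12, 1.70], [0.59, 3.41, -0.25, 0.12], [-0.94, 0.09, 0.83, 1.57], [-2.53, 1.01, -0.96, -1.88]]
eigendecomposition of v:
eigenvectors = [[-0.01+0.61j,(-0.01-0.61j),-0.55+0.00j,-0.21+0.00j],[0.04-0.03j,0.04+0.03j,(0.51+0j),(0.91+0j)],[(0.11+0.32j),0.11-0.32j,0.60+0.00j,0.27+0.00j],[(-0.72+0j),-0.72-0.00j,0.30+0.00j,(0.23+0j)]]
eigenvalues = [(-1.82+2.61j), (-1.82-2.61j), (2.55+0j), (3.23+0j)]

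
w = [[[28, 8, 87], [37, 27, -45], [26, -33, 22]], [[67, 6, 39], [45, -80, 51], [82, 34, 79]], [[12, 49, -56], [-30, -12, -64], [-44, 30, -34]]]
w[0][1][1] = 27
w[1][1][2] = 51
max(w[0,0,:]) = 87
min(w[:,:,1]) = -80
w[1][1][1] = -80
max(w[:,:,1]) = 49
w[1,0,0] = 67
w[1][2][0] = 82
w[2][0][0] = 12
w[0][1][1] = 27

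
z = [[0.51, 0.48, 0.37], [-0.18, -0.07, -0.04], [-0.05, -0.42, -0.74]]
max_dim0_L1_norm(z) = 1.15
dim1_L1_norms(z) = [1.36, 0.29, 1.21]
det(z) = -0.02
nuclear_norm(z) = 1.57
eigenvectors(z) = [[-0.91, -0.54, -0.28], [0.41, 0.76, -0.02], [-0.12, -0.36, 0.96]]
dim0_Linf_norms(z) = [0.51, 0.48, 0.74]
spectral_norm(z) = 1.09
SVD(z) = [[-0.67, 0.67, 0.31], [0.12, -0.32, 0.94], [0.73, 0.67, 0.13]] @ diag([1.0946968437264533, 0.43928001480215156, 0.0383652046881193]) @ [[-0.37, -0.58, -0.73], [0.83, 0.14, -0.54], [-0.42, 0.80, -0.43]]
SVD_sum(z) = [[0.27, 0.43, 0.53], [-0.05, -0.08, -0.1], [-0.29, -0.47, -0.58]] + [[0.25,0.04,-0.16], [-0.12,-0.02,0.07], [0.25,0.04,-0.16]] + [[-0.0,  0.01,  -0.01], [-0.02,  0.03,  -0.02], [-0.00,  0.00,  -0.0]]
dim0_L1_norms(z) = [0.74, 0.97, 1.15]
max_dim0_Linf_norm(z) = 0.74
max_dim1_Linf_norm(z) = 0.74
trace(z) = -0.30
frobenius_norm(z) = 1.18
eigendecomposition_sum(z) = [[0.52, 0.44, 0.16], [-0.23, -0.20, -0.07], [0.07, 0.06, 0.02]] + [[-0.04, -0.08, -0.01], [0.05, 0.12, 0.02], [-0.02, -0.06, -0.01]] + [[0.03, 0.12, 0.22], [0.00, 0.01, 0.01], [-0.09, -0.42, -0.75]]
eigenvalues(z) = [0.34, 0.08, -0.72]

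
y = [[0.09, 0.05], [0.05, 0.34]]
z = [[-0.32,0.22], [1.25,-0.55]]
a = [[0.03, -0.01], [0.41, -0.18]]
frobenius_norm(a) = 0.45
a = y @ z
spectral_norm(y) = 0.35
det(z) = -0.10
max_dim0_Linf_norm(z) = 1.25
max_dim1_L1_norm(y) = 0.39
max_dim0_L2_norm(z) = 1.29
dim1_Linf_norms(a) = [0.03, 0.41]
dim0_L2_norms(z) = [1.29, 0.59]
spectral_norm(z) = 1.42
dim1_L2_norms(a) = [0.03, 0.45]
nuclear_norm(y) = 0.43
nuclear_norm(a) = 0.45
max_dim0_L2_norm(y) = 0.34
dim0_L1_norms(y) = [0.14, 0.39]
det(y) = 0.03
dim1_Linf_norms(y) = [0.09, 0.34]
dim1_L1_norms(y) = [0.14, 0.39]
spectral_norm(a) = 0.45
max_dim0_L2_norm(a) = 0.41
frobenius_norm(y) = 0.36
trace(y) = 0.43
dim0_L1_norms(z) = [1.57, 0.77]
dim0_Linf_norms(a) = [0.41, 0.18]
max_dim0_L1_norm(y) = 0.39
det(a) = -0.00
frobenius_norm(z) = 1.42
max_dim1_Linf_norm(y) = 0.34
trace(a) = -0.15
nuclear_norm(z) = 1.49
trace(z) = -0.87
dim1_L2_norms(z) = [0.39, 1.37]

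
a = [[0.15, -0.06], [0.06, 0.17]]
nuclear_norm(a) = 0.34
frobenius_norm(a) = 0.24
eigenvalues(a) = [(0.16+0.06j), (0.16-0.06j)]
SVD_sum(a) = [[-0.01,-0.03], [0.03,0.18]] + [[0.16, -0.03], [0.03, -0.01]]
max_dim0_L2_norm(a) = 0.18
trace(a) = 0.32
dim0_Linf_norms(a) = [0.15, 0.17]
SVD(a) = [[-0.18, 0.98], [0.98, 0.18]] @ diag([0.18088007490635064, 0.16088007490635062]) @ [[0.18, 0.98], [0.98, -0.18]]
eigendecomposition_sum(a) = [[0.08+0.04j,(-0.03+0.08j)],[0.03-0.08j,0.08+0.02j]] + [[0.08-0.04j, (-0.03-0.08j)], [0.03+0.08j, (0.09-0.02j)]]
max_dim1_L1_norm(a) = 0.23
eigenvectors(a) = [[(-0.71+0j), -0.71-0.00j], [(0.12+0.7j), 0.12-0.70j]]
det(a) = 0.03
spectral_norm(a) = 0.18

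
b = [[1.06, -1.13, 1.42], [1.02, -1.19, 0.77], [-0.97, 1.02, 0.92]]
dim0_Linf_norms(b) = [1.06, 1.19, 1.42]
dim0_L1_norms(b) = [3.05, 3.34, 3.11]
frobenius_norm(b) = 3.21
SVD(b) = [[-0.72,-0.39,0.58], [-0.62,-0.01,-0.78], [0.31,-0.92,-0.24]] @ diag([2.8016698865942087, 1.5624899884621877, 0.057191629690247166]) @ [[-0.61, 0.67, -0.43],[0.30, -0.31, -0.90],[0.74, 0.68, 0.01]]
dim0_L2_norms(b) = [1.76, 1.93, 1.86]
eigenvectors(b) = [[(-0.67+0j), (-0.79+0j), (-0.79-0j)], [-0.74+0.00j, -0.50+0.04j, (-0.5-0.04j)], [(0.08+0j), -0.12-0.33j, (-0.12+0.33j)]]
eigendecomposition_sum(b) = [[0.51-0.00j, (-0.78+0j), -0.09+0.00j],[0.55-0.00j, -0.85+0.00j, (-0.1+0j)],[-0.06+0.00j, 0.09-0.00j, 0.01-0.00j]] + [[0.28+1.19j, (-0.17-1.17j), 0.76-0.81j], [(0.23+0.73j), -0.17-0.73j, (0.44-0.55j)], [-0.46+0.30j, (0.47-0.25j), 0.45+0.19j]] + [[(0.28-1.19j), -0.17+1.17j, (0.76+0.81j)], [0.23-0.73j, -0.17+0.73j, (0.44+0.55j)], [(-0.46-0.3j), 0.47+0.25j, 0.45-0.19j]]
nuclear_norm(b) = 4.42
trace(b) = 0.79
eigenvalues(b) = [(-0.34+0j), (0.56+0.65j), (0.56-0.65j)]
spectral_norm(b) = 2.80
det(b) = -0.25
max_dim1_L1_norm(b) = 3.61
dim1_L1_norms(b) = [3.61, 2.98, 2.91]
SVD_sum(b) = [[1.22, -1.34, 0.87], [1.06, -1.16, 0.76], [-0.53, 0.58, -0.38]] + [[-0.18,0.19,0.55], [-0.00,0.0,0.01], [-0.43,0.45,1.30]] + [[0.02, 0.02, 0.0], [-0.03, -0.03, -0.0], [-0.01, -0.01, -0.0]]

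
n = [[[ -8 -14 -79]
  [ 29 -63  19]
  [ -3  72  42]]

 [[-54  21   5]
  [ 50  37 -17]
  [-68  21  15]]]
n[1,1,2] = -17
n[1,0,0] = -54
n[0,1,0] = 29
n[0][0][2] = -79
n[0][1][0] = 29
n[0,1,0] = 29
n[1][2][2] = 15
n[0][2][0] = -3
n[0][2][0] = -3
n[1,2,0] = -68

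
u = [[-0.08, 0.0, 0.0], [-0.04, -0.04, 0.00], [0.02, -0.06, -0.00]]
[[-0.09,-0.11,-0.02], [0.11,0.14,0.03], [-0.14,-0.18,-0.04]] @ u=[[0.01, 0.01, 0.0], [-0.01, -0.01, 0.00], [0.02, 0.01, 0.00]]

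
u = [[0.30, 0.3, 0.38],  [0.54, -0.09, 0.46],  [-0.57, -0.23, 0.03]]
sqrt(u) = [[(0.61+0.18j), (0.28-0.18j), (0.28+0.04j)], [0.53-0.41j, (0.25+0.41j), 0.37-0.08j], [-0.44+0.02j, -0.17-0.02j, 0.46+0.00j]]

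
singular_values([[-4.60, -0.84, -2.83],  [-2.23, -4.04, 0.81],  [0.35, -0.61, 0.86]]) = [6.16, 3.88, 0.17]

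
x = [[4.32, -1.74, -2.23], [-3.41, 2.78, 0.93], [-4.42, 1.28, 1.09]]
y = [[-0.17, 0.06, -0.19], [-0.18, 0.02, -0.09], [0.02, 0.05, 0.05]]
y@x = [[-0.10, 0.22, 0.23], [-0.45, 0.25, 0.32], [-0.31, 0.17, 0.06]]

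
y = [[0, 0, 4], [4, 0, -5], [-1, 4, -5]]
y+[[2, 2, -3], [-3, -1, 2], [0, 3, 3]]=[[2, 2, 1], [1, -1, -3], [-1, 7, -2]]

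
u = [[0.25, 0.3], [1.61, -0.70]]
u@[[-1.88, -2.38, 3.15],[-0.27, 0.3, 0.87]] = [[-0.55, -0.50, 1.05], [-2.84, -4.04, 4.46]]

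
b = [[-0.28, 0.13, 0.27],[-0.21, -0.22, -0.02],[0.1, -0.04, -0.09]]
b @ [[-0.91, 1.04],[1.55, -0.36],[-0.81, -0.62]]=[[0.24, -0.51], [-0.13, -0.13], [-0.08, 0.17]]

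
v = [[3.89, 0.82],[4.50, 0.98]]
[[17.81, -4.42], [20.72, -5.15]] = v @ [[3.85, -0.88], [3.46, -1.21]]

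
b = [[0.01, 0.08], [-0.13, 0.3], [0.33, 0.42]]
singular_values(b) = [0.57, 0.27]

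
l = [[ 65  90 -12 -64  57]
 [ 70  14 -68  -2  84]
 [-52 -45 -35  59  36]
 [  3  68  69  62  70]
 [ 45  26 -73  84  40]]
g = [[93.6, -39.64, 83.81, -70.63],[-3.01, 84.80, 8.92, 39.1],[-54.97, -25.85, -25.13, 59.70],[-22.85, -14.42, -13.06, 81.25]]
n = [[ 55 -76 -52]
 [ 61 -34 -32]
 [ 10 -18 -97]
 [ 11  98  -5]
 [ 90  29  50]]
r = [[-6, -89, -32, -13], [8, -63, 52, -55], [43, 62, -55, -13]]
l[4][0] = 45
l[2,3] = 59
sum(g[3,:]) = 30.919999999999995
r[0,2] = -32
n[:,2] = [-52, -32, -97, -5, 50]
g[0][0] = 93.6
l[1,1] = 14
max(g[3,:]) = 81.25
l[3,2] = 69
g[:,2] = [83.81, 8.92, -25.13, -13.06]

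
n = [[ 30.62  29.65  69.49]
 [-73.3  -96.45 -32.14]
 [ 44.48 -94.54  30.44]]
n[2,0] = 44.48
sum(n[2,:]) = -19.620000000000008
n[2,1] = -94.54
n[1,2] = -32.14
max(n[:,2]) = 69.49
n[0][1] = 29.65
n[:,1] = [29.65, -96.45, -94.54]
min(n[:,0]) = -73.3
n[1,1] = -96.45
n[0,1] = 29.65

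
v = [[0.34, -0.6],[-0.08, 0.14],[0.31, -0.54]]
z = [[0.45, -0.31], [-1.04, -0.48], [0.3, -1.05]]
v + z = [[0.79, -0.91], [-1.12, -0.34], [0.61, -1.59]]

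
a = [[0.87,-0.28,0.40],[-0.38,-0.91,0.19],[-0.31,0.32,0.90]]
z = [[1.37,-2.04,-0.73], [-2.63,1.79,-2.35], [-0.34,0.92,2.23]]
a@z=[[1.79, -1.91, 0.91], [1.81, -0.68, 2.84], [-1.57, 2.03, 1.48]]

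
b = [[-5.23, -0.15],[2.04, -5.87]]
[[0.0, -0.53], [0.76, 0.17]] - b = [[5.23, -0.38],[-1.28, 6.04]]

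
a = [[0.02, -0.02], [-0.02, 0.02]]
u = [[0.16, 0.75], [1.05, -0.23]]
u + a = [[0.18, 0.73], [1.03, -0.21]]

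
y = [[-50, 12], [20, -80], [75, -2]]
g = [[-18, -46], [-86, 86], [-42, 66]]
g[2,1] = 66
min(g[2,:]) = -42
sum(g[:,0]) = -146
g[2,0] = -42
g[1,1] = 86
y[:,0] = [-50, 20, 75]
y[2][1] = -2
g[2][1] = 66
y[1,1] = -80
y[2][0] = 75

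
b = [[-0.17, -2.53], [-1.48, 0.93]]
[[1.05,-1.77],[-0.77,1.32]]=b@ [[0.25,-0.43], [-0.43,0.73]]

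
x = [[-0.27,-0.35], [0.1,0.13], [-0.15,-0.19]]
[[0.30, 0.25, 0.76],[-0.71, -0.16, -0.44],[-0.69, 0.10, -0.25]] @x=[[-0.17, -0.22], [0.24, 0.31], [0.23, 0.30]]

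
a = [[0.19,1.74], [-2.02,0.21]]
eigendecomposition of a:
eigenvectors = [[(-0+0.68j),(-0-0.68j)], [(-0.73+0j),(-0.73-0j)]]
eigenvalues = [(0.2+1.87j), (0.2-1.87j)]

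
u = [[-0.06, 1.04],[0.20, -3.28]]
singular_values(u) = [3.45, 0.0]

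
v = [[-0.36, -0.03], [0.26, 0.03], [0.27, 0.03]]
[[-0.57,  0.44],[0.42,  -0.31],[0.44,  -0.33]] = v @ [[1.51, -1.27],[0.91, 0.53]]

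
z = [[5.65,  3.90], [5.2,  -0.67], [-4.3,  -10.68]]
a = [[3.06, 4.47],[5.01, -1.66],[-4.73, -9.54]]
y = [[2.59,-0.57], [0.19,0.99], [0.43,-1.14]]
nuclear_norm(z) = 18.99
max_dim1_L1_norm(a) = 14.27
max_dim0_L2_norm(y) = 2.63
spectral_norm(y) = 2.75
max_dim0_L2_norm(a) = 10.67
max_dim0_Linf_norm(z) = 10.68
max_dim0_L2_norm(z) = 11.39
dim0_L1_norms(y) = [3.21, 2.7]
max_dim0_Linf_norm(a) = 9.54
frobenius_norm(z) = 14.39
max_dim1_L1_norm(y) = 3.16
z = y + a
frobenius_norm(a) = 13.06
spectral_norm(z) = 13.16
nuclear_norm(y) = 4.15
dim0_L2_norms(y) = [2.63, 1.61]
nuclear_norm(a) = 17.20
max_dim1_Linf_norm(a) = 9.54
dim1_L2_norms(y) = [2.65, 1.01, 1.22]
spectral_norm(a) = 11.97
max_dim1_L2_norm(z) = 11.51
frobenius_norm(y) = 3.09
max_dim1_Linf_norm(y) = 2.59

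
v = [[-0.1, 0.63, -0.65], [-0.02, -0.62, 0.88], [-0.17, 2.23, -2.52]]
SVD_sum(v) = [[-0.04,  0.6,  -0.68], [0.05,  -0.7,  0.80], [-0.16,  2.21,  -2.54]] + [[-0.04, 0.04, 0.04],[-0.08, 0.08, 0.07],[-0.01, 0.01, 0.01]] + [[-0.01, -0.01, -0.01], [0.01, 0.0, 0.0], [0.01, 0.0, 0.00]]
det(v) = 0.01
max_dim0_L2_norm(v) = 2.75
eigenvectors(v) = [[0.25, 0.90, -0.36], [-0.30, 0.35, -0.72], [0.92, 0.25, -0.59]]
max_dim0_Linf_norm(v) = 2.52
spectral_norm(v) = 3.65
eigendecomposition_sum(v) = [[-0.03, 0.58, -0.68], [0.04, -0.71, 0.84], [-0.12, 2.16, -2.56]] + [[-0.05,0.01,0.02],[-0.02,0.0,0.01],[-0.01,0.0,0.00]] + [[-0.02,0.04,0.02], [-0.04,0.08,0.04], [-0.03,0.07,0.03]]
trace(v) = -3.24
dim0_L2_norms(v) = [0.2, 2.4, 2.75]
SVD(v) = [[-0.25,-0.47,-0.85], [0.29,-0.87,0.40], [-0.92,-0.15,0.35]] @ diag([3.649279889192736, 0.15207527171149748, 0.02072201890105542]) @ [[0.05, -0.66, 0.75], [0.59, -0.59, -0.55], [0.81, 0.47, 0.36]]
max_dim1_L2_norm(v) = 3.37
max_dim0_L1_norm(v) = 4.05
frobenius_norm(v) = 3.65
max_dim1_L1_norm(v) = 4.92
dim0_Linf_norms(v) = [0.17, 2.23, 2.52]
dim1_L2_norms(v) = [0.91, 1.08, 3.37]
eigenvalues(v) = [-3.29, -0.04, 0.09]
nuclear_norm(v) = 3.82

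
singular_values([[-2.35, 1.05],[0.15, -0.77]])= [2.62, 0.63]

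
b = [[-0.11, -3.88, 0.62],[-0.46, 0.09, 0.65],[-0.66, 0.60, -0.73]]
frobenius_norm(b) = 4.17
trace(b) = -0.75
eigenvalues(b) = [(1.56+0j), (-1.16+0.72j), (-1.16-0.72j)]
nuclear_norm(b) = 5.70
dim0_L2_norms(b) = [0.81, 3.93, 1.16]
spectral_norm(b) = 3.99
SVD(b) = [[-0.98, -0.17, -0.06], [-0.01, 0.39, -0.92], [0.18, -0.90, -0.38]] @ diag([3.994166019523742, 0.9314917793028382, 0.7749586270073345]) @ [[-0.0, 0.98, -0.19], [0.47, 0.17, 0.87], [0.88, -0.09, -0.46]]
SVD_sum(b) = [[0.01, -3.86, 0.74], [0.0, -0.03, 0.01], [-0.00, 0.71, -0.14]] + [[-0.07, -0.03, -0.14],[0.17, 0.06, 0.32],[-0.4, -0.14, -0.73]] + [[-0.04, 0.00, 0.02], [-0.63, 0.06, 0.33], [-0.26, 0.03, 0.14]]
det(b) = 2.88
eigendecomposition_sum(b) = [[0.59-0.00j, -1.68+0.00j, (-0.32-0j)],[-0.29+0.00j, (0.84+0j), (0.16+0j)],[-0.25+0.00j, (0.7+0j), (0.13+0j)]] + [[(-0.35+0.24j), (-1.1-0.38j), 0.47+1.02j], [-0.08+0.11j, (-0.37-0.01j), (0.25+0.27j)], [(-0.21-0.13j), -0.05-0.67j, -0.43+0.48j]] + [[-0.35-0.24j, -1.10+0.38j, 0.47-1.02j],[-0.08-0.11j, (-0.37+0.01j), (0.25-0.27j)],[-0.21+0.13j, -0.05+0.67j, -0.43-0.48j]]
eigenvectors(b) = [[-0.84+0.00j, 0.83+0.00j, (0.83-0j)], [0.42+0.00j, 0.26-0.08j, 0.26+0.08j], [(0.35+0j), 0.19+0.44j, 0.19-0.44j]]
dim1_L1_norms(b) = [4.61, 1.2, 1.99]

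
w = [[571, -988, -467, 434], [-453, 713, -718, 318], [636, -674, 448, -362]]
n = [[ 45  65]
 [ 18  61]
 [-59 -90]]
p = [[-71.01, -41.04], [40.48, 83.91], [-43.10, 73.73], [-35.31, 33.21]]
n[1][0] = 18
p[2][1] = 73.73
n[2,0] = -59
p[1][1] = 83.91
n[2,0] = -59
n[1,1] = 61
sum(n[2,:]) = -149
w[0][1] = -988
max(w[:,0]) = 636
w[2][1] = -674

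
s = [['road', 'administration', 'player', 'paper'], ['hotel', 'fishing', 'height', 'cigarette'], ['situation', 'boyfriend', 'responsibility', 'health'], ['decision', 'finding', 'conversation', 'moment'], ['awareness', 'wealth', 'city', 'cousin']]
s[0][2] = 'player'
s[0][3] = 'paper'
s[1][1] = 'fishing'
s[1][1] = 'fishing'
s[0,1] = 'administration'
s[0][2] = 'player'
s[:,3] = ['paper', 'cigarette', 'health', 'moment', 'cousin']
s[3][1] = 'finding'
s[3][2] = 'conversation'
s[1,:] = ['hotel', 'fishing', 'height', 'cigarette']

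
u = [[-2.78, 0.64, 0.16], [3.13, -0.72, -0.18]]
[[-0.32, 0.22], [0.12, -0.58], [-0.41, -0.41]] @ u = [[1.58,-0.36,-0.09], [-2.15,0.49,0.12], [-0.14,0.03,0.01]]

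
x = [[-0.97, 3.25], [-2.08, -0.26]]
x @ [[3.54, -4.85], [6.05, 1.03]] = [[16.23, 8.05], [-8.94, 9.82]]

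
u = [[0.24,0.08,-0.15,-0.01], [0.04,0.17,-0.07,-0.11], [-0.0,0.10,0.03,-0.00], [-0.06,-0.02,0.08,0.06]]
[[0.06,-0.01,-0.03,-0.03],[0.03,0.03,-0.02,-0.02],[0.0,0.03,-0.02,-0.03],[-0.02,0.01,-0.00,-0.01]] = u@[[0.14,0.03,-0.17,-0.14], [0.07,0.26,-0.19,-0.27], [-0.14,0.23,-0.16,-0.16], [-0.05,0.01,-0.08,-0.15]]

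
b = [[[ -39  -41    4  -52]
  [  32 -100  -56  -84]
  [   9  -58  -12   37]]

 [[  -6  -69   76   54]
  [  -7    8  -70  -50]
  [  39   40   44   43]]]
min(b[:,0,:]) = -69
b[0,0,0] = -39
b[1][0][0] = -6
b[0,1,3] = -84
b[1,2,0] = 39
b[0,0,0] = -39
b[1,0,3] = 54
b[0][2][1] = -58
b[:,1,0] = [32, -7]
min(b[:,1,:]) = -100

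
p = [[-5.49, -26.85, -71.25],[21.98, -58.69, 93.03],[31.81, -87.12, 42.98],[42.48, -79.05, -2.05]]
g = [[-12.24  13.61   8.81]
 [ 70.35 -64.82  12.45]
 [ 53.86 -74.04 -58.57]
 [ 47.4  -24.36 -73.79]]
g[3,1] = -24.36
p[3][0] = 42.48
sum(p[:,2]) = 62.709999999999994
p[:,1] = [-26.85, -58.69, -87.12, -79.05]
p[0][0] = -5.49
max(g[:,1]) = 13.61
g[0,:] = [-12.24, 13.61, 8.81]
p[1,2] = 93.03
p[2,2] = 42.98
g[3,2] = -73.79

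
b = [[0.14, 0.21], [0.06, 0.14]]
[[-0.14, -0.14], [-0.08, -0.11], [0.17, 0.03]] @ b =[[-0.03, -0.05],[-0.02, -0.03],[0.03, 0.04]]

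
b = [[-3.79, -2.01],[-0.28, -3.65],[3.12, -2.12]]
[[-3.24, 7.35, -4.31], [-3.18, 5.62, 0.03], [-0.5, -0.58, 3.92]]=b @ [[0.41, -1.17, 1.19], [0.84, -1.45, -0.10]]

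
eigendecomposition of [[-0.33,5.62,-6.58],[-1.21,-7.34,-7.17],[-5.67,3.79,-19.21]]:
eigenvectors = [[-0.97, 0.11, 0.13], [-0.07, 0.59, -0.85], [0.25, 0.80, -0.51]]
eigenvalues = [1.76, -17.19, -11.45]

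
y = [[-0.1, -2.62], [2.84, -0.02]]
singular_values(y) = [2.85, 2.61]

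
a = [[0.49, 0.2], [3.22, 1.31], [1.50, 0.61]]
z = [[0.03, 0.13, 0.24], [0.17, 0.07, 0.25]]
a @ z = [[0.05, 0.08, 0.17], [0.32, 0.51, 1.1], [0.15, 0.24, 0.51]]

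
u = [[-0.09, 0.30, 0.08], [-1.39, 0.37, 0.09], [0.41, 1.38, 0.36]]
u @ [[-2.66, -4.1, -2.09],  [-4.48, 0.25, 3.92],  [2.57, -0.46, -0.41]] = [[-0.9, 0.41, 1.33], [2.27, 5.75, 4.32], [-6.35, -1.5, 4.41]]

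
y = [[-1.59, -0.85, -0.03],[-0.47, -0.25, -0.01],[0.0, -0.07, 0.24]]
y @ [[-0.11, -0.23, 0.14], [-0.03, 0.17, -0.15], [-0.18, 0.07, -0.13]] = [[0.21, 0.22, -0.09], [0.06, 0.06, -0.03], [-0.04, 0.00, -0.02]]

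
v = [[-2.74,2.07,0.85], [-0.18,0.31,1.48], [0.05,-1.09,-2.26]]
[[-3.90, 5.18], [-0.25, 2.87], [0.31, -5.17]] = v @ [[1.2, -0.34], [-0.31, 1.39], [0.04, 1.61]]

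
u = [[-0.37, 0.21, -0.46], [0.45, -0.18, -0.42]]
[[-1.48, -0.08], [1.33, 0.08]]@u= [[0.51, -0.3, 0.71], [-0.46, 0.26, -0.65]]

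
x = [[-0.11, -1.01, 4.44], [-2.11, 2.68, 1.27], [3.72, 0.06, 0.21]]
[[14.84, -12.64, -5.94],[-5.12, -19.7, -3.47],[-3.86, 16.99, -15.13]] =x @ [[-1.11,4.78,-3.89], [-3.93,-2.07,-3.32], [2.42,-3.20,-2.19]]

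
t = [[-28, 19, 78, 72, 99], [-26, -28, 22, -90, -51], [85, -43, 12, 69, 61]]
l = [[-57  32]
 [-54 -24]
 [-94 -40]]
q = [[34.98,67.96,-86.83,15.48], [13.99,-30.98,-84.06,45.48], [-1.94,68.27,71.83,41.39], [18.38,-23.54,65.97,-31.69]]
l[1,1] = -24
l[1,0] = -54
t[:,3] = [72, -90, 69]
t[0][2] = 78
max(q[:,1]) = 68.27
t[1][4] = -51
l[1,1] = -24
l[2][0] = -94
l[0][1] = 32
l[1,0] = -54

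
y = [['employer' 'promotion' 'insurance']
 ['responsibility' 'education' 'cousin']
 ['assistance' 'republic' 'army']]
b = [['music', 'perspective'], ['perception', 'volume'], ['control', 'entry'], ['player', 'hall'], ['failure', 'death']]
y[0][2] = 'insurance'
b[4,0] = 'failure'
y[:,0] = ['employer', 'responsibility', 'assistance']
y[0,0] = 'employer'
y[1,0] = 'responsibility'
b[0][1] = 'perspective'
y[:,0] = ['employer', 'responsibility', 'assistance']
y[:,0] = ['employer', 'responsibility', 'assistance']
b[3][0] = 'player'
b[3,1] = 'hall'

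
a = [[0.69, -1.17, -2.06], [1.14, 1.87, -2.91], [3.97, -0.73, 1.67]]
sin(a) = [[5.44, -3.49, -7.09], [11.52, -0.56, -1.48], [9.04, 2.89, 4.72]]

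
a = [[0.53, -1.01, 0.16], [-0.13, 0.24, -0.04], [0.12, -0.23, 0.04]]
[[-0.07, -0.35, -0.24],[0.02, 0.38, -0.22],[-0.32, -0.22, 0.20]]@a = [[-0.02, 0.04, -0.01], [-0.07, 0.12, -0.02], [-0.12, 0.22, -0.03]]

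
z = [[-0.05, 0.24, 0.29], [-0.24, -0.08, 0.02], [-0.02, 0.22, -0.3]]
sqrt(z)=[[0.34+0.07j, (0.35+0.12j), 0.34-0.24j], [(-0.31+0.06j), 0.31+0.10j, -0.02-0.21j], [(-0.05-0.13j), 0.25-0.22j, (0.09+0.46j)]]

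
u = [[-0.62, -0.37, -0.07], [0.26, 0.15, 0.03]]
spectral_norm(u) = 0.79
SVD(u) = [[-0.92, 0.38], [0.38, 0.92]] @ diag([0.7856096778531779, 0.004175411767247113]) @ [[0.86, 0.51, 0.10], [0.48, -0.85, 0.20]]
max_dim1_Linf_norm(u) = 0.62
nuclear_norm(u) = 0.79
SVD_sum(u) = [[-0.62, -0.37, -0.07], [0.26, 0.15, 0.03]] + [[0.00, -0.00, 0.0], [0.00, -0.00, 0.0]]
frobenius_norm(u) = 0.79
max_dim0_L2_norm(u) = 0.67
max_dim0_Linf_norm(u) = 0.62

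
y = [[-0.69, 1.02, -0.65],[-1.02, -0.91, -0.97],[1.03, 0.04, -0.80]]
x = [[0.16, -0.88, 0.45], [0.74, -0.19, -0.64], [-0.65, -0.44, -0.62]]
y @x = [[1.07, 0.7, -0.56], [-0.21, 1.5, 0.72], [0.71, -0.56, 0.93]]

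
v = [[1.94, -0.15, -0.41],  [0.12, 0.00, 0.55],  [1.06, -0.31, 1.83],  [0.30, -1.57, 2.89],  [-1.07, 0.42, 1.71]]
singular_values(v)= [4.06, 2.54, 1.01]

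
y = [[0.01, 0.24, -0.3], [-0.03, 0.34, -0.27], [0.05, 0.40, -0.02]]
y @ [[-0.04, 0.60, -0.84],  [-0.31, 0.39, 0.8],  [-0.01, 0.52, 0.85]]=[[-0.07, -0.06, -0.07], [-0.10, -0.03, 0.07], [-0.13, 0.18, 0.26]]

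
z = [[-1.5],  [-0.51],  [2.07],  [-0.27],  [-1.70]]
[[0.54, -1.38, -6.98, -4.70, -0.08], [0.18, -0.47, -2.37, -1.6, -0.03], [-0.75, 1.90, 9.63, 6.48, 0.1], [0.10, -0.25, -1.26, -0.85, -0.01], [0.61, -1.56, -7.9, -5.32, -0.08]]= z@[[-0.36,  0.92,  4.65,  3.13,  0.05]]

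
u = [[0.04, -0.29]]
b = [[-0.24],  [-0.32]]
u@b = [[0.08]]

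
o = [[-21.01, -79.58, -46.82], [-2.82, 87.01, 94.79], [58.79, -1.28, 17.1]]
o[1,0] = -2.82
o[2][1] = -1.28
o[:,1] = [-79.58, 87.01, -1.28]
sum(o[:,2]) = 65.07000000000001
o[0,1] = -79.58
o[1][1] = 87.01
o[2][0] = 58.79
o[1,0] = -2.82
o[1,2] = 94.79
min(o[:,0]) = -21.01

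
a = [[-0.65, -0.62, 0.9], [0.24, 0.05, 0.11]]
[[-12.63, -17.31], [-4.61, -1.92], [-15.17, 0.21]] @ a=[[4.06,6.97,-13.27], [2.54,2.76,-4.36], [9.91,9.42,-13.63]]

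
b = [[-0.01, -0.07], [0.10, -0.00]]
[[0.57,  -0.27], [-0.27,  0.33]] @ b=[[-0.03, -0.04], [0.04, 0.02]]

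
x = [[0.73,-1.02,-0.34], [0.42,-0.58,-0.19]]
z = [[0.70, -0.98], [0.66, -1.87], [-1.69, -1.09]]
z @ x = [[0.1,-0.15,-0.05], [-0.30,0.41,0.13], [-1.69,2.36,0.78]]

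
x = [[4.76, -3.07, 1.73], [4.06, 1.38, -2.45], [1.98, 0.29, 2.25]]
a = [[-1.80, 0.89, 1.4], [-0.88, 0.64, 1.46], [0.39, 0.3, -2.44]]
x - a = [[6.56, -3.96, 0.33], [4.94, 0.74, -3.91], [1.59, -0.01, 4.69]]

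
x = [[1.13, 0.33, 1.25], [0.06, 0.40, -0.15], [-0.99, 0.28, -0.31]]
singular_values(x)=[1.93, 0.64, 0.38]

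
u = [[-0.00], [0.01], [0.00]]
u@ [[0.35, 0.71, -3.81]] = [[0.0, 0.00, 0.00], [0.0, 0.01, -0.04], [0.0, 0.00, 0.00]]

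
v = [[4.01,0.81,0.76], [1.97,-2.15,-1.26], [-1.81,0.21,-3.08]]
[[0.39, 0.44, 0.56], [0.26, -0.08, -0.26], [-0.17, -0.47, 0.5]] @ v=[[1.42, -0.51, -1.98], [1.36, 0.33, 1.10], [-2.51, 0.98, -1.08]]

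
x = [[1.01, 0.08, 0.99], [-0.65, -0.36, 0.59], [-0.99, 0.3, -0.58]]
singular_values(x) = [1.82, 0.94, 0.34]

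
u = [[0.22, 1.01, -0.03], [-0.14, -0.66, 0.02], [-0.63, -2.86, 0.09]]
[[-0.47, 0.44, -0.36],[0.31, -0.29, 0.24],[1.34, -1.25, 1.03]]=u@[[0.22, 0.10, 0.02], [-0.51, 0.43, -0.37], [0.19, 0.51, -0.2]]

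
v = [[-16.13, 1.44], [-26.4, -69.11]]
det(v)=1152.760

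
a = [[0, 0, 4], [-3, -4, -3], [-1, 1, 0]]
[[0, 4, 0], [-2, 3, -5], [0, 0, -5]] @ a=[[-12, -16, -12], [-4, -17, -17], [5, -5, 0]]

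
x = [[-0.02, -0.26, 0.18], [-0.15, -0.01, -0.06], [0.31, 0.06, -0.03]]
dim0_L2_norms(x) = [0.34, 0.27, 0.19]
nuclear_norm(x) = 0.71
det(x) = 0.00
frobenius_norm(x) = 0.48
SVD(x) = [[-0.55,  0.82,  0.17], [-0.3,  -0.38,  0.88], [0.78,  0.43,  0.45]] @ diag([0.36964664037685724, 0.2976669768990826, 0.04422366020427824]) @ [[0.81, 0.52, -0.28], [0.58, -0.62, 0.53], [0.10, -0.59, -0.8]]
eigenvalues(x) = [0.3, -0.3, -0.05]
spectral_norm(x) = 0.37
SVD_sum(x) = [[-0.16, -0.1, 0.06], [-0.09, -0.06, 0.03], [0.23, 0.15, -0.08]] + [[0.14, -0.15, 0.13], [-0.07, 0.07, -0.06], [0.07, -0.08, 0.07]] + [[0.0, -0.00, -0.01],[0.0, -0.02, -0.03],[0.0, -0.01, -0.02]]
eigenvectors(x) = [[0.69,-0.63,-0.17], [-0.45,-0.17,0.55], [0.57,0.75,0.82]]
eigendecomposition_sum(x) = [[0.15, -0.1, 0.1], [-0.10, 0.07, -0.06], [0.12, -0.09, 0.08]] + [[-0.17, -0.17, 0.08], [-0.05, -0.04, 0.02], [0.2, 0.2, -0.09]] + [[0.00, 0.01, 0.0], [-0.01, -0.03, -0.02], [-0.01, -0.05, -0.02]]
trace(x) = -0.06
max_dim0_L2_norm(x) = 0.34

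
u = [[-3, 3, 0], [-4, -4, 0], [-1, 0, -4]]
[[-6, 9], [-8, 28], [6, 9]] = u @ [[2, -5], [0, -2], [-2, -1]]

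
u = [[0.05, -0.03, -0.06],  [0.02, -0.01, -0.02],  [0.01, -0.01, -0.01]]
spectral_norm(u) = 0.09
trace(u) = 0.03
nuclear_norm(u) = 0.10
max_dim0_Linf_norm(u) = 0.06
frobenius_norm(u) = 0.09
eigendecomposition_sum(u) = [[0.05+0.00j, -0.02+0.00j, -0.06-0.00j],[0.02+0.00j, -0.01+0.00j, (-0.03-0j)],[0.01+0.00j, (-0+0j), (-0.01-0j)]] + [[-0j, -0.01+0.00j, 0.01j],[-0.00-0.00j, (-0+0j), 0.00+0.00j],[0.00-0.00j, (-0+0j), -0.00+0.00j]] + [[0.00+0.00j,(-0.01-0j),-0.01j], [-0.00+0.00j,-0.00-0.00j,-0j], [0.00+0.00j,-0.00-0.00j,(-0-0j)]]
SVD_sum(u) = [[0.05, -0.03, -0.06], [0.02, -0.01, -0.02], [0.01, -0.01, -0.01]] + [[0.0,0.00,-0.0],[0.00,0.00,-0.00],[-0.00,-0.00,0.0]] + [[-0.00,  -0.00,  -0.0], [0.00,  0.0,  0.0], [0.0,  0.00,  0.00]]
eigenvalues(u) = [(0.03+0j), 0.01j, -0.01j]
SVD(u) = [[-0.93, 0.16, 0.34], [-0.33, 0.09, -0.94], [-0.19, -0.98, -0.03]] @ diag([0.0904119724945045, 0.004399377559485288, 0.002514101577513972]) @ [[-0.61, 0.36, 0.71], [0.05, 0.9, -0.42], [-0.79, -0.22, -0.57]]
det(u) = 0.00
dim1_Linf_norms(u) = [0.06, 0.02, 0.01]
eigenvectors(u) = [[(-0.9+0j), 0.73+0.00j, 0.73-0.00j], [(-0.41+0j), (0.32-0.4j), 0.32+0.40j], [(-0.13+0j), (0.43+0.13j), (0.43-0.13j)]]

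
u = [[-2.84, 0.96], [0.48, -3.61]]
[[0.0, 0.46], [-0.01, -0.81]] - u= [[2.84, -0.50],  [-0.49, 2.8]]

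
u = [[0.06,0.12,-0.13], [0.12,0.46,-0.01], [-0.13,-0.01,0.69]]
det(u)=0.002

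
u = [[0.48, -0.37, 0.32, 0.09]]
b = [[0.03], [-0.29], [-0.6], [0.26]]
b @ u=[[0.01, -0.01, 0.01, 0.0], [-0.14, 0.11, -0.09, -0.03], [-0.29, 0.22, -0.19, -0.05], [0.12, -0.10, 0.08, 0.02]]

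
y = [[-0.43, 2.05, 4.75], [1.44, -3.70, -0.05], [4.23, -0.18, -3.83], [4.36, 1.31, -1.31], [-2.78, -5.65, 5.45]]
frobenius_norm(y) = 12.93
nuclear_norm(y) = 20.94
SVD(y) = [[-0.27, 0.53, 0.67], [-0.07, -0.60, 0.21], [0.48, -0.4, 0.22], [0.37, -0.08, 0.65], [-0.74, -0.44, 0.2]] @ diag([10.494569109786811, 6.322690980212877, 4.122256417138943]) @ [[0.55, 0.41, -0.73],[-0.3, 0.91, 0.28],[0.78, 0.07, 0.62]]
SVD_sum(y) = [[-1.57, -1.17, 2.10], [-0.38, -0.28, 0.50], [2.75, 2.06, -3.69], [2.12, 1.58, -2.83], [-4.27, -3.19, 5.71]] + [[-1.01, 3.04, 0.94], [1.15, -3.48, -1.08], [0.76, -2.3, -0.71], [0.15, -0.45, -0.14], [0.84, -2.52, -0.78]] + [[2.15, 0.18, 1.71], [0.66, 0.06, 0.53], [0.71, 0.06, 0.57], [2.09, 0.18, 1.66], [0.65, 0.06, 0.52]]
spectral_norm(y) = 10.49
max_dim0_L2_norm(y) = 8.29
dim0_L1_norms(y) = [13.24, 12.89, 15.39]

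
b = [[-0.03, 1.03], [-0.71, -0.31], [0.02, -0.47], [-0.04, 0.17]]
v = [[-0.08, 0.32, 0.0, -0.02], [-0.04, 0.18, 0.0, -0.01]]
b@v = [[-0.04, 0.18, 0.0, -0.01], [0.07, -0.28, 0.00, 0.02], [0.02, -0.08, 0.0, 0.00], [-0.0, 0.02, 0.00, -0.00]]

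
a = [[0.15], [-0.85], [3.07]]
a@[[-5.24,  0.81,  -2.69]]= [[-0.79, 0.12, -0.4], [4.45, -0.69, 2.29], [-16.09, 2.49, -8.26]]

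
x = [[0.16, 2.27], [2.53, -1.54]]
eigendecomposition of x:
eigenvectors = [[0.80,-0.56], [0.60,0.83]]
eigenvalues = [1.85, -3.23]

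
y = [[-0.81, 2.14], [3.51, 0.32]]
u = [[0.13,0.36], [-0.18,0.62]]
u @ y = [[1.16,0.39],  [2.32,-0.19]]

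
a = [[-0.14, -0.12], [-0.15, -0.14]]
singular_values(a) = [0.28, 0.01]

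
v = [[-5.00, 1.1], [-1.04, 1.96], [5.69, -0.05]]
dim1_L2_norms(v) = [5.12, 2.22, 5.69]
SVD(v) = [[-0.66, -0.19], [-0.17, -0.9], [0.73, -0.38]] @ diag([7.7188120940181495, 1.9828615325431014]) @ [[0.99, -0.14], [-0.14, -0.99]]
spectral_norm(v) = 7.72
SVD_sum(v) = [[-5.05, 0.73], [-1.29, 0.19], [5.58, -0.8]] + [[0.05, 0.37], [0.25, 1.77], [0.11, 0.75]]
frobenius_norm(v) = 7.97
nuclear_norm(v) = 9.70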